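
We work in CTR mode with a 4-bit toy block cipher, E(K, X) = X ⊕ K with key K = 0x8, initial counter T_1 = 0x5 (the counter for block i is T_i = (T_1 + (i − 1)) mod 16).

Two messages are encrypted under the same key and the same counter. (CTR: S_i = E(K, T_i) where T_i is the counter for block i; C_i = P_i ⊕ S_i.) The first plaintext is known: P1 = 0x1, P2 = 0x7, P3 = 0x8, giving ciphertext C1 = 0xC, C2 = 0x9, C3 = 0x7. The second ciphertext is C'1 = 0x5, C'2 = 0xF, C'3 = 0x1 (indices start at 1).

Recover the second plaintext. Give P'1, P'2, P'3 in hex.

In CTR with a reused counter, both messages share the same keystream S_i, so C_i ⊕ C'_i = P_i ⊕ P'_i and thus P'_i = P_i ⊕ C_i ⊕ C'_i.
P'1: 0x1 ⊕ 0xC ⊕ 0x5 = 0x8.
P'2: 0x7 ⊕ 0x9 ⊕ 0xF = 0x1.
P'3: 0x8 ⊕ 0x7 ⊕ 0x1 = 0xE.

P'1 = 0x8, P'2 = 0x1, P'3 = 0xE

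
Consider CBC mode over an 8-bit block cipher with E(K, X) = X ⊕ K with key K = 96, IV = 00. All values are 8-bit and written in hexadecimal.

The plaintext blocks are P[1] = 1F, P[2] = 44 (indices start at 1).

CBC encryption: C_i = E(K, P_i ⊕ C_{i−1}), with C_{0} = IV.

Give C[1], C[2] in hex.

C[1] = 89, C[2] = 5B

C[1]: P[1] ⊕ 00 = 1F; E(K, 1F) = 89.
C[2]: P[2] ⊕ 89 = CD; E(K, CD) = 5B.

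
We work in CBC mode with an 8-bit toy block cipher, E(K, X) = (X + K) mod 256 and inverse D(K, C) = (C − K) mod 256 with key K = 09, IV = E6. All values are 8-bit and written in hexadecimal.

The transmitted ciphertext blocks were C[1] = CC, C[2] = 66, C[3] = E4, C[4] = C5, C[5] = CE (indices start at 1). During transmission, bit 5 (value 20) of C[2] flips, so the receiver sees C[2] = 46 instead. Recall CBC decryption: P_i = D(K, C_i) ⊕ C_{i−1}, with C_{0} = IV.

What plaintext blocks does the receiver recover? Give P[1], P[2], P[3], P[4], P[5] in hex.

P[1] = 25, P[2] = F1, P[3] = 9D, P[4] = 58, P[5] = 00

Only C[2] changed, to 46. In CBC, a change in C_i garbles P_i and flips the same bit in P_{i+1}. Decrypting the received ciphertext:
P[1]: D(K, CC) = C3; C3 ⊕ E6 = 25.
P[2]: D(K, 46) = 3D; 3D ⊕ CC = F1.
P[3]: D(K, E4) = DB; DB ⊕ 46 = 9D.
P[4]: D(K, C5) = BC; BC ⊕ E4 = 58.
P[5]: D(K, CE) = C5; C5 ⊕ C5 = 00.
Blocks that differ from the original plaintext: P[2], P[3].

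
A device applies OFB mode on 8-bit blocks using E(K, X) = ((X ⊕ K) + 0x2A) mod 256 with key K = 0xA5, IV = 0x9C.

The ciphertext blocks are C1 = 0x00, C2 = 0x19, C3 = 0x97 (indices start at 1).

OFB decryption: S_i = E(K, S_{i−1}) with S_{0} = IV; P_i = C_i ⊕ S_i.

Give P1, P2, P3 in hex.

P1 = 0x63, P2 = 0xE9, P3 = 0xE8

P1: S = E(K, 0x9C) = 0x63; 0x00 ⊕ 0x63 = 0x63.
P2: S = E(K, 0x63) = 0xF0; 0x19 ⊕ 0xF0 = 0xE9.
P3: S = E(K, 0xF0) = 0x7F; 0x97 ⊕ 0x7F = 0xE8.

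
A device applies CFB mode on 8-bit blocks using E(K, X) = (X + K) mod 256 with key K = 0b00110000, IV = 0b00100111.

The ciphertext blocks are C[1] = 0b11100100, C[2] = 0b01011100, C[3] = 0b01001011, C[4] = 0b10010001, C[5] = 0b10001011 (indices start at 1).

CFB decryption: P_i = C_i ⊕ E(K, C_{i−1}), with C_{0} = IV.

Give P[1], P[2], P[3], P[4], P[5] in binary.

P[1]: E(K, 0b00100111) = 0b01010111; 0b11100100 ⊕ 0b01010111 = 0b10110011.
P[2]: E(K, 0b11100100) = 0b00010100; 0b01011100 ⊕ 0b00010100 = 0b01001000.
P[3]: E(K, 0b01011100) = 0b10001100; 0b01001011 ⊕ 0b10001100 = 0b11000111.
P[4]: E(K, 0b01001011) = 0b01111011; 0b10010001 ⊕ 0b01111011 = 0b11101010.
P[5]: E(K, 0b10010001) = 0b11000001; 0b10001011 ⊕ 0b11000001 = 0b01001010.

P[1] = 0b10110011, P[2] = 0b01001000, P[3] = 0b11000111, P[4] = 0b11101010, P[5] = 0b01001010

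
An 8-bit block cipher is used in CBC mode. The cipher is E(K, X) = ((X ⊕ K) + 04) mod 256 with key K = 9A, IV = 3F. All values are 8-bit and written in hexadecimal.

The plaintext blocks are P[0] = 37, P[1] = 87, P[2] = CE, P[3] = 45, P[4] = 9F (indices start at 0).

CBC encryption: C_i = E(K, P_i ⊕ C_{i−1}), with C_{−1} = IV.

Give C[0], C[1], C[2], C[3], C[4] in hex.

C[0] = 96, C[1] = 8F, C[2] = DF, C[3] = 04, C[4] = 05

C[0]: P[0] ⊕ 3F = 08; E(K, 08) = 96.
C[1]: P[1] ⊕ 96 = 11; E(K, 11) = 8F.
C[2]: P[2] ⊕ 8F = 41; E(K, 41) = DF.
C[3]: P[3] ⊕ DF = 9A; E(K, 9A) = 04.
C[4]: P[4] ⊕ 04 = 9B; E(K, 9B) = 05.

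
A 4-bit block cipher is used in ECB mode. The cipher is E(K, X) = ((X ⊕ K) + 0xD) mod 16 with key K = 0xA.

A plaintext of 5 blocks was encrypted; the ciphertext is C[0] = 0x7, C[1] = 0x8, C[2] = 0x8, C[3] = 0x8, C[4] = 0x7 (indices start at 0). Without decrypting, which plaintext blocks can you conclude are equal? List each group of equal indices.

P[0] = P[4]; P[1] = P[2] = P[3]

ECB encrypts each block independently with the same key, so equal ciphertext blocks imply equal plaintext blocks.
C[0] = C[4] = 0x7, so P[0] = P[4].
C[1] = C[2] = C[3] = 0x8, so P[1] = P[2] = P[3].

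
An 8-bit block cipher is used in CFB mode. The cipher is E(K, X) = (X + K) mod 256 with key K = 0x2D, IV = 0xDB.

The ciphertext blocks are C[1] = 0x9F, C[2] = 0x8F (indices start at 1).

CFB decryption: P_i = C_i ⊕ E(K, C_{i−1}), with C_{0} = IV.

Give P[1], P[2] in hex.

P[1] = 0x97, P[2] = 0x43

P[1]: E(K, 0xDB) = 0x08; 0x9F ⊕ 0x08 = 0x97.
P[2]: E(K, 0x9F) = 0xCC; 0x8F ⊕ 0xCC = 0x43.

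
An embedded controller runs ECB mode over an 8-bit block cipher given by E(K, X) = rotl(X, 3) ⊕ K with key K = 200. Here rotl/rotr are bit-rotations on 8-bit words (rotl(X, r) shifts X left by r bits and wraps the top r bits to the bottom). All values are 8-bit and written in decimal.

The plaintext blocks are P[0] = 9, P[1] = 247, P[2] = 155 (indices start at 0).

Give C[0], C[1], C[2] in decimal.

C[0] = 128, C[1] = 119, C[2] = 20

ECB encryption: C_i = E(K, P_i).
C[0]: E(K, 9) = 128.
C[1]: E(K, 247) = 119.
C[2]: E(K, 155) = 20.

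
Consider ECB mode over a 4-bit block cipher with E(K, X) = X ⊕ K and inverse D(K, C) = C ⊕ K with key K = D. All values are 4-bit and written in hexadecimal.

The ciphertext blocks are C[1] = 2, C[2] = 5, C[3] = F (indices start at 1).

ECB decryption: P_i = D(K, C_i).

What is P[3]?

P[3]: D(K, F) = 2.

P[3] = 2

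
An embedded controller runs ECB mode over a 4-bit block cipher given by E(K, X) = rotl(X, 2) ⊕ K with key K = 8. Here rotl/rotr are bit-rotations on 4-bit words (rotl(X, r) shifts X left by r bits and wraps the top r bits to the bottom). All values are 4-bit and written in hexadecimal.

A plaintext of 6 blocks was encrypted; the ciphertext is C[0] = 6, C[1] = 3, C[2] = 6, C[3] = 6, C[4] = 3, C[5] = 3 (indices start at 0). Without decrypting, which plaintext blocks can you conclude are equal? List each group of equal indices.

ECB encrypts each block independently with the same key, so equal ciphertext blocks imply equal plaintext blocks.
C[0] = C[2] = C[3] = 6, so P[0] = P[2] = P[3].
C[1] = C[4] = C[5] = 3, so P[1] = P[4] = P[5].

P[0] = P[2] = P[3]; P[1] = P[4] = P[5]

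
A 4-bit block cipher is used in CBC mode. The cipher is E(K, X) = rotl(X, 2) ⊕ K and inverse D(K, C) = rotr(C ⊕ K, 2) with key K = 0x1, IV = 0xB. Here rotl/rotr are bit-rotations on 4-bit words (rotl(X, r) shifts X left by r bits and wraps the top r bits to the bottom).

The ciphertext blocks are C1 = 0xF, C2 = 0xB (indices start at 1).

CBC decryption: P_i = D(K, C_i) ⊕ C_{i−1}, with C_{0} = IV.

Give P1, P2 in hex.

P1 = 0x0, P2 = 0x5

P1: D(K, 0xF) = 0xB; 0xB ⊕ 0xB = 0x0.
P2: D(K, 0xB) = 0xA; 0xA ⊕ 0xF = 0x5.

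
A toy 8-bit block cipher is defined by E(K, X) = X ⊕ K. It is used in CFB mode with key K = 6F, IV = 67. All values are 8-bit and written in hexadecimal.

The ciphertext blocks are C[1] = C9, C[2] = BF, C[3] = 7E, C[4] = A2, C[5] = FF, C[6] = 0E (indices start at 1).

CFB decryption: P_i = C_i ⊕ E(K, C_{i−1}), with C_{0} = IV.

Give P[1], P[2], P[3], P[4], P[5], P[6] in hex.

P[1] = C1, P[2] = 19, P[3] = AE, P[4] = B3, P[5] = 32, P[6] = 9E

P[1]: E(K, 67) = 08; C9 ⊕ 08 = C1.
P[2]: E(K, C9) = A6; BF ⊕ A6 = 19.
P[3]: E(K, BF) = D0; 7E ⊕ D0 = AE.
P[4]: E(K, 7E) = 11; A2 ⊕ 11 = B3.
P[5]: E(K, A2) = CD; FF ⊕ CD = 32.
P[6]: E(K, FF) = 90; 0E ⊕ 90 = 9E.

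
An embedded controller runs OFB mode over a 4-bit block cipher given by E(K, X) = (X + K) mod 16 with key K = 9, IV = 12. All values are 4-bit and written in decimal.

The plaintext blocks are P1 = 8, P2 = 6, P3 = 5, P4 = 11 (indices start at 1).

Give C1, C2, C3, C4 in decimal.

OFB encryption: S_i = E(K, S_{i−1}) with S_{0} = IV; C_i = P_i ⊕ S_i.
C1: S = E(K, 12) = 5; 8 ⊕ 5 = 13.
C2: S = E(K, 5) = 14; 6 ⊕ 14 = 8.
C3: S = E(K, 14) = 7; 5 ⊕ 7 = 2.
C4: S = E(K, 7) = 0; 11 ⊕ 0 = 11.

C1 = 13, C2 = 8, C3 = 2, C4 = 11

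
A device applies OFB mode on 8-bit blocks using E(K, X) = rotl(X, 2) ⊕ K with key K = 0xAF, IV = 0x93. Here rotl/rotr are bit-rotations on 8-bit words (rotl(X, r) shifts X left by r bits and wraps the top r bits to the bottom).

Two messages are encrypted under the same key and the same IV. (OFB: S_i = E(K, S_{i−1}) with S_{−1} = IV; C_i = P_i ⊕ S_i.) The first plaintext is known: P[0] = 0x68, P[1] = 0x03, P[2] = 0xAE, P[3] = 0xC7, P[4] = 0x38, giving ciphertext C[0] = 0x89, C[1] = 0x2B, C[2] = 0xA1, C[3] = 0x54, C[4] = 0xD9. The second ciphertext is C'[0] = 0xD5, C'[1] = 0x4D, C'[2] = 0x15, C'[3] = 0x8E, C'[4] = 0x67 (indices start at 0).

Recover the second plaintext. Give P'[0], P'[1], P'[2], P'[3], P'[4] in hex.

In OFB with a reused IV, both messages share the same keystream S_i, so C_i ⊕ C'_i = P_i ⊕ P'_i and thus P'_i = P_i ⊕ C_i ⊕ C'_i.
P'[0]: 0x68 ⊕ 0x89 ⊕ 0xD5 = 0x34.
P'[1]: 0x03 ⊕ 0x2B ⊕ 0x4D = 0x65.
P'[2]: 0xAE ⊕ 0xA1 ⊕ 0x15 = 0x1A.
P'[3]: 0xC7 ⊕ 0x54 ⊕ 0x8E = 0x1D.
P'[4]: 0x38 ⊕ 0xD9 ⊕ 0x67 = 0x86.

P'[0] = 0x34, P'[1] = 0x65, P'[2] = 0x1A, P'[3] = 0x1D, P'[4] = 0x86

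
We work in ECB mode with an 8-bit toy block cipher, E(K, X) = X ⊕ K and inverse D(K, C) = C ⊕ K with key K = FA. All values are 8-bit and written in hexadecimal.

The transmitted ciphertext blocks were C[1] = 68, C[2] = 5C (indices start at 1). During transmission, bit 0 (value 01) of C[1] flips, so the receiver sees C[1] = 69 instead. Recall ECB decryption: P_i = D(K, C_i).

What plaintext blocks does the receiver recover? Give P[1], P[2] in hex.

P[1] = 93, P[2] = A6

Only C[1] changed, to 69. In ECB, a change in C_i affects only P_i. Decrypting the received ciphertext:
P[1]: D(K, 69) = 93.
P[2]: D(K, 5C) = A6.
Blocks that differ from the original plaintext: P[1].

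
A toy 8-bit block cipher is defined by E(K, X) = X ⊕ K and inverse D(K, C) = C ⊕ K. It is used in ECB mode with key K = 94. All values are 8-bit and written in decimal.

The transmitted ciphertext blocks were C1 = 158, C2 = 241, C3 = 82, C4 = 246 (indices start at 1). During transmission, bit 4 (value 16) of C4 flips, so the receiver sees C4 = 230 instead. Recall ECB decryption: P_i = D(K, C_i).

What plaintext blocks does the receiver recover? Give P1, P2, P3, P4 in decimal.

P1 = 192, P2 = 175, P3 = 12, P4 = 184

Only C4 changed, to 230. In ECB, a change in C_i affects only P_i. Decrypting the received ciphertext:
P1: D(K, 158) = 192.
P2: D(K, 241) = 175.
P3: D(K, 82) = 12.
P4: D(K, 230) = 184.
Blocks that differ from the original plaintext: P4.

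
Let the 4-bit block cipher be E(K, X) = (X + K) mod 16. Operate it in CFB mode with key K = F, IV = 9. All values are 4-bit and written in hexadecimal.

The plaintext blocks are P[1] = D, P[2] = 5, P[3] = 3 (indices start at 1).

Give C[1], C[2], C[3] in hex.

C[1] = 5, C[2] = 1, C[3] = 3

CFB encryption: C_i = P_i ⊕ E(K, C_{i−1}), with C_{0} = IV.
C[1]: E(K, 9) = 8; D ⊕ 8 = 5.
C[2]: E(K, 5) = 4; 5 ⊕ 4 = 1.
C[3]: E(K, 1) = 0; 3 ⊕ 0 = 3.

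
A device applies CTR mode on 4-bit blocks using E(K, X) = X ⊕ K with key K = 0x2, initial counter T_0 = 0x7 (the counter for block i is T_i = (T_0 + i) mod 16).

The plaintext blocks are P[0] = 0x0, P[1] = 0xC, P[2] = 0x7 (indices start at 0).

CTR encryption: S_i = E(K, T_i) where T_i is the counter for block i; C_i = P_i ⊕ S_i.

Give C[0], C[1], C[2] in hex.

C[0]: T = 0x7, S = E(K, T) = 0x5; 0x0 ⊕ 0x5 = 0x5.
C[1]: T = 0x8, S = E(K, T) = 0xA; 0xC ⊕ 0xA = 0x6.
C[2]: T = 0x9, S = E(K, T) = 0xB; 0x7 ⊕ 0xB = 0xC.

C[0] = 0x5, C[1] = 0x6, C[2] = 0xC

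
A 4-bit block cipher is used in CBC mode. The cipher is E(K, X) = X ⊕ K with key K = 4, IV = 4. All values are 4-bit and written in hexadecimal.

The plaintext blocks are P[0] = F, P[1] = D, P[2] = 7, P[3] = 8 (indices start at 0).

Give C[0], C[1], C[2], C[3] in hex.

C[0] = F, C[1] = 6, C[2] = 5, C[3] = 9

CBC encryption: C_i = E(K, P_i ⊕ C_{i−1}), with C_{−1} = IV.
C[0]: P[0] ⊕ 4 = B; E(K, B) = F.
C[1]: P[1] ⊕ F = 2; E(K, 2) = 6.
C[2]: P[2] ⊕ 6 = 1; E(K, 1) = 5.
C[3]: P[3] ⊕ 5 = D; E(K, D) = 9.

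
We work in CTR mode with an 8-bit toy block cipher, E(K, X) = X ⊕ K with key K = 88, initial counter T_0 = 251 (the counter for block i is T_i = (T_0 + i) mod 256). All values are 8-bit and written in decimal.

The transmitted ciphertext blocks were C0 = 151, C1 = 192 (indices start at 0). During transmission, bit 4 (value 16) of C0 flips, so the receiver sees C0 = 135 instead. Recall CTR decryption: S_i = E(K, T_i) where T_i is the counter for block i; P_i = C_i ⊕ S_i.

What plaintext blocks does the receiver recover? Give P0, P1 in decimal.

Only C0 changed, to 135. In CTR, a change in C_i flips the same bit in P_i only; the keystream is unaffected. Decrypting the received ciphertext:
P0: T = 251, S = E(K, T) = 163; 135 ⊕ 163 = 36.
P1: T = 252, S = E(K, T) = 164; 192 ⊕ 164 = 100.
Blocks that differ from the original plaintext: P0.

P0 = 36, P1 = 100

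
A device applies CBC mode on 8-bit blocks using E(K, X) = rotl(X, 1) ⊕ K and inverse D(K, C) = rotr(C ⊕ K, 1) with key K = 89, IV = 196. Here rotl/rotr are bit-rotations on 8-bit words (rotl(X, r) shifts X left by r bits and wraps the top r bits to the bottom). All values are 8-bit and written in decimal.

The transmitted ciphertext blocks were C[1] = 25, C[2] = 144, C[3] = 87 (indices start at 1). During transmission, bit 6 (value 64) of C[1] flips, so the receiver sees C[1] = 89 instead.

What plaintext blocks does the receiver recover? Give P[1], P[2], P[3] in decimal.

CBC decryption: P_i = D(K, C_i) ⊕ C_{i−1}, with C_{0} = IV.
Only C[1] changed, to 89. In CBC, a change in C_i garbles P_i and flips the same bit in P_{i+1}. Decrypting the received ciphertext:
P[1]: D(K, 89) = 0; 0 ⊕ 196 = 196.
P[2]: D(K, 144) = 228; 228 ⊕ 89 = 189.
P[3]: D(K, 87) = 7; 7 ⊕ 144 = 151.
Blocks that differ from the original plaintext: P[1], P[2].

P[1] = 196, P[2] = 189, P[3] = 151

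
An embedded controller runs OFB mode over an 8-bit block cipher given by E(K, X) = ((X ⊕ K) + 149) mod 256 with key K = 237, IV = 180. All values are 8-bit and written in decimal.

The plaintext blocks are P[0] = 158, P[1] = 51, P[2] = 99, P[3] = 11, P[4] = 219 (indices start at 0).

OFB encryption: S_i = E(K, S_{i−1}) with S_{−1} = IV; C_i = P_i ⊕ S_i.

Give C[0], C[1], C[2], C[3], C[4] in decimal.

C[0] = 112, C[1] = 171, C[2] = 105, C[3] = 119, C[4] = 253

C[0]: S = E(K, 180) = 238; 158 ⊕ 238 = 112.
C[1]: S = E(K, 238) = 152; 51 ⊕ 152 = 171.
C[2]: S = E(K, 152) = 10; 99 ⊕ 10 = 105.
C[3]: S = E(K, 10) = 124; 11 ⊕ 124 = 119.
C[4]: S = E(K, 124) = 38; 219 ⊕ 38 = 253.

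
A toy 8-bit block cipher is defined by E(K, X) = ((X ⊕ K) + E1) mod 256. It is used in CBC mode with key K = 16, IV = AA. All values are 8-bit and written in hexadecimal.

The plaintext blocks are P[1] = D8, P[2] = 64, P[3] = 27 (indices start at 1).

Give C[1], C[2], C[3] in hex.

CBC encryption: C_i = E(K, P_i ⊕ C_{i−1}), with C_{0} = IV.
C[1]: P[1] ⊕ AA = 72; E(K, 72) = 45.
C[2]: P[2] ⊕ 45 = 21; E(K, 21) = 18.
C[3]: P[3] ⊕ 18 = 3F; E(K, 3F) = 0A.

C[1] = 45, C[2] = 18, C[3] = 0A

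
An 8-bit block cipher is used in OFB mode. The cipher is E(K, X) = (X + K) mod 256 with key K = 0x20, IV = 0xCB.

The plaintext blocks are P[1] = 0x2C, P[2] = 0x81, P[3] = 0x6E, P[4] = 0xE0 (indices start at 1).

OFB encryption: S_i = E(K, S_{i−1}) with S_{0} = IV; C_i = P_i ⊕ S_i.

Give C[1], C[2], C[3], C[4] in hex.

C[1]: S = E(K, 0xCB) = 0xEB; 0x2C ⊕ 0xEB = 0xC7.
C[2]: S = E(K, 0xEB) = 0x0B; 0x81 ⊕ 0x0B = 0x8A.
C[3]: S = E(K, 0x0B) = 0x2B; 0x6E ⊕ 0x2B = 0x45.
C[4]: S = E(K, 0x2B) = 0x4B; 0xE0 ⊕ 0x4B = 0xAB.

C[1] = 0xC7, C[2] = 0x8A, C[3] = 0x45, C[4] = 0xAB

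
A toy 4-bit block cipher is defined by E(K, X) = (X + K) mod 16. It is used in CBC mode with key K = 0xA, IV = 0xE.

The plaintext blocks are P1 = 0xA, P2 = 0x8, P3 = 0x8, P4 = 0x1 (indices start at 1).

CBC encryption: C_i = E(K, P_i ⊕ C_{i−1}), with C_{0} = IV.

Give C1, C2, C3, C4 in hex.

C1 = 0xE, C2 = 0x0, C3 = 0x2, C4 = 0xD

C1: P1 ⊕ 0xE = 0x4; E(K, 0x4) = 0xE.
C2: P2 ⊕ 0xE = 0x6; E(K, 0x6) = 0x0.
C3: P3 ⊕ 0x0 = 0x8; E(K, 0x8) = 0x2.
C4: P4 ⊕ 0x2 = 0x3; E(K, 0x3) = 0xD.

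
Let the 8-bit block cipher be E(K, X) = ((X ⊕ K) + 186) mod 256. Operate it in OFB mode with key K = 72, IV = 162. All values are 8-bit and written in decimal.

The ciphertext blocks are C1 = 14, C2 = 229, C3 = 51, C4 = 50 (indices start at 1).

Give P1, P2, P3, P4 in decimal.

OFB decryption: S_i = E(K, S_{i−1}) with S_{0} = IV; P_i = C_i ⊕ S_i.
P1: S = E(K, 162) = 164; 14 ⊕ 164 = 170.
P2: S = E(K, 164) = 166; 229 ⊕ 166 = 67.
P3: S = E(K, 166) = 168; 51 ⊕ 168 = 155.
P4: S = E(K, 168) = 154; 50 ⊕ 154 = 168.

P1 = 170, P2 = 67, P3 = 155, P4 = 168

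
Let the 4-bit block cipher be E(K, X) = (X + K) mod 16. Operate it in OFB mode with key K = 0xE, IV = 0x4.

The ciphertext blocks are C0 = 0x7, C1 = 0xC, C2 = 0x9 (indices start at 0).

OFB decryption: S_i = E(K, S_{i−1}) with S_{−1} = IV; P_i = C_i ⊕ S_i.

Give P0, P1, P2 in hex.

P0: S = E(K, 0x4) = 0x2; 0x7 ⊕ 0x2 = 0x5.
P1: S = E(K, 0x2) = 0x0; 0xC ⊕ 0x0 = 0xC.
P2: S = E(K, 0x0) = 0xE; 0x9 ⊕ 0xE = 0x7.

P0 = 0x5, P1 = 0xC, P2 = 0x7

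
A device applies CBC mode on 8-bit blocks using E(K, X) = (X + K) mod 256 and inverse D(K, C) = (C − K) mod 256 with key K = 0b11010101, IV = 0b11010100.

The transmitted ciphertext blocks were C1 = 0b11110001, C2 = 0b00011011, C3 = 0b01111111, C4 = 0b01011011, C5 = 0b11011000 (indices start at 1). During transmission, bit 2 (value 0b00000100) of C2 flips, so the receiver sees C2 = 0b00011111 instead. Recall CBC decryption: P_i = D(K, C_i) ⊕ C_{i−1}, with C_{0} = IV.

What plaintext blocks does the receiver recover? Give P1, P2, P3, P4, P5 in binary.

P1 = 0b11001000, P2 = 0b10111011, P3 = 0b10110101, P4 = 0b11111001, P5 = 0b01011000

Only C2 changed, to 0b00011111. In CBC, a change in C_i garbles P_i and flips the same bit in P_{i+1}. Decrypting the received ciphertext:
P1: D(K, 0b11110001) = 0b00011100; 0b00011100 ⊕ 0b11010100 = 0b11001000.
P2: D(K, 0b00011111) = 0b01001010; 0b01001010 ⊕ 0b11110001 = 0b10111011.
P3: D(K, 0b01111111) = 0b10101010; 0b10101010 ⊕ 0b00011111 = 0b10110101.
P4: D(K, 0b01011011) = 0b10000110; 0b10000110 ⊕ 0b01111111 = 0b11111001.
P5: D(K, 0b11011000) = 0b00000011; 0b00000011 ⊕ 0b01011011 = 0b01011000.
Blocks that differ from the original plaintext: P2, P3.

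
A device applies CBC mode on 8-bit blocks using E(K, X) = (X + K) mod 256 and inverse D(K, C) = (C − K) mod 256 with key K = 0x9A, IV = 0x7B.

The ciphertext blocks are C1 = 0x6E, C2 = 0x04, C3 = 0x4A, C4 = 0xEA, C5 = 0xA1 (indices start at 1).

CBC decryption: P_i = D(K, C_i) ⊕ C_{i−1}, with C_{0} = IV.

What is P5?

P5 = 0xED

P5: D(K, 0xA1) = 0x07; 0x07 ⊕ 0xEA = 0xED.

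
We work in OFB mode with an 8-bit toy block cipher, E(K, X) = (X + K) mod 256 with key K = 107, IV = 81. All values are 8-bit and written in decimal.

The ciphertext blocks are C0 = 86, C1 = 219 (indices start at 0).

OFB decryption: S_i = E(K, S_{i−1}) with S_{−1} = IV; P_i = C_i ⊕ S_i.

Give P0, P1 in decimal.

P0: S = E(K, 81) = 188; 86 ⊕ 188 = 234.
P1: S = E(K, 188) = 39; 219 ⊕ 39 = 252.

P0 = 234, P1 = 252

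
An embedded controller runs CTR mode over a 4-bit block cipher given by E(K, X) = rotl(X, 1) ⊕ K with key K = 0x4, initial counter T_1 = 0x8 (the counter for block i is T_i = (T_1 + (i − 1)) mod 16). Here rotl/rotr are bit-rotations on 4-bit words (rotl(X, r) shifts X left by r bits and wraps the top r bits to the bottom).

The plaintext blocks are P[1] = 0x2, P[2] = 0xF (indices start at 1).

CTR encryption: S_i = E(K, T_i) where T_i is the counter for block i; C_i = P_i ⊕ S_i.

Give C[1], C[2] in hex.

C[1] = 0x7, C[2] = 0x8

C[1]: T = 0x8, S = E(K, T) = 0x5; 0x2 ⊕ 0x5 = 0x7.
C[2]: T = 0x9, S = E(K, T) = 0x7; 0xF ⊕ 0x7 = 0x8.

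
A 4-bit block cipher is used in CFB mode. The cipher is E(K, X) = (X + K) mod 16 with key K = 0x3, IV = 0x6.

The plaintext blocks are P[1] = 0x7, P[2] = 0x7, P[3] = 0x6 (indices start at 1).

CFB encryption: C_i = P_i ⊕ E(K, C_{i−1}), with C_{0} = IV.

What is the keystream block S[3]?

0x9

C[1]: E(K, 0x6) = 0x9; 0x7 ⊕ 0x9 = 0xE.
C[2]: E(K, 0xE) = 0x1; 0x7 ⊕ 0x1 = 0x6.
C[3]: E(K, 0x6) = 0x9; 0x6 ⊕ 0x9 = 0xF.
So S[3] = 0x9.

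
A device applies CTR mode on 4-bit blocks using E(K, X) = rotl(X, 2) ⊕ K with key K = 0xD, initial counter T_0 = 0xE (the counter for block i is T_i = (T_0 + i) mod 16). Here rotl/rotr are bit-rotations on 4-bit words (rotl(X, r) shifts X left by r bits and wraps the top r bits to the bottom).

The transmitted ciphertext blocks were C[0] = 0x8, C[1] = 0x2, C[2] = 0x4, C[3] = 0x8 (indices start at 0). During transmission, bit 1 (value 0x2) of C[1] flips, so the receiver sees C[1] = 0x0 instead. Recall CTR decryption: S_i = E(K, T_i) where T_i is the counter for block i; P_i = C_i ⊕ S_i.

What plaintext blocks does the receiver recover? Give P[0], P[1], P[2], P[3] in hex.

P[0] = 0xE, P[1] = 0x2, P[2] = 0x9, P[3] = 0x1

Only C[1] changed, to 0x0. In CTR, a change in C_i flips the same bit in P_i only; the keystream is unaffected. Decrypting the received ciphertext:
P[0]: T = 0xE, S = E(K, T) = 0x6; 0x8 ⊕ 0x6 = 0xE.
P[1]: T = 0xF, S = E(K, T) = 0x2; 0x0 ⊕ 0x2 = 0x2.
P[2]: T = 0x0, S = E(K, T) = 0xD; 0x4 ⊕ 0xD = 0x9.
P[3]: T = 0x1, S = E(K, T) = 0x9; 0x8 ⊕ 0x9 = 0x1.
Blocks that differ from the original plaintext: P[1].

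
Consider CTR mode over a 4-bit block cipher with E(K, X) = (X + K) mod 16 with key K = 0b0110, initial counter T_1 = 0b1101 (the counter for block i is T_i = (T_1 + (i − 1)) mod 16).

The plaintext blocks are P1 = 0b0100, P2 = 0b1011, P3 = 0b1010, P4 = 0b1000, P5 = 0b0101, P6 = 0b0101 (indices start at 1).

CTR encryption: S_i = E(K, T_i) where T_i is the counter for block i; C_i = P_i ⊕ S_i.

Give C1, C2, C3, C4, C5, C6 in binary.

C1 = 0b0111, C2 = 0b1111, C3 = 0b1111, C4 = 0b1110, C5 = 0b0010, C6 = 0b1101

C1: T = 0b1101, S = E(K, T) = 0b0011; 0b0100 ⊕ 0b0011 = 0b0111.
C2: T = 0b1110, S = E(K, T) = 0b0100; 0b1011 ⊕ 0b0100 = 0b1111.
C3: T = 0b1111, S = E(K, T) = 0b0101; 0b1010 ⊕ 0b0101 = 0b1111.
C4: T = 0b0000, S = E(K, T) = 0b0110; 0b1000 ⊕ 0b0110 = 0b1110.
C5: T = 0b0001, S = E(K, T) = 0b0111; 0b0101 ⊕ 0b0111 = 0b0010.
C6: T = 0b0010, S = E(K, T) = 0b1000; 0b0101 ⊕ 0b1000 = 0b1101.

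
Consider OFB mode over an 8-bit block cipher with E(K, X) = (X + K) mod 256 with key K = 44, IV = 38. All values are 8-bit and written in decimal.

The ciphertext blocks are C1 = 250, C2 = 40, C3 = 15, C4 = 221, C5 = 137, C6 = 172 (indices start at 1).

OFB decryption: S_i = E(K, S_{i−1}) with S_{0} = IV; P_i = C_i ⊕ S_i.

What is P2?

P2 = 86

P1: S = E(K, 38) = 82; 250 ⊕ 82 = 168.
P2: S = E(K, 82) = 126; 40 ⊕ 126 = 86.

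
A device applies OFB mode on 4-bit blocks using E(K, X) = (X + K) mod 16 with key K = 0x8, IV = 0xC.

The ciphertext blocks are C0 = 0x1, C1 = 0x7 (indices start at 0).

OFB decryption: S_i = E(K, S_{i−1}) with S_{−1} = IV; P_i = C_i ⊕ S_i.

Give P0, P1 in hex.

P0 = 0x5, P1 = 0xB

P0: S = E(K, 0xC) = 0x4; 0x1 ⊕ 0x4 = 0x5.
P1: S = E(K, 0x4) = 0xC; 0x7 ⊕ 0xC = 0xB.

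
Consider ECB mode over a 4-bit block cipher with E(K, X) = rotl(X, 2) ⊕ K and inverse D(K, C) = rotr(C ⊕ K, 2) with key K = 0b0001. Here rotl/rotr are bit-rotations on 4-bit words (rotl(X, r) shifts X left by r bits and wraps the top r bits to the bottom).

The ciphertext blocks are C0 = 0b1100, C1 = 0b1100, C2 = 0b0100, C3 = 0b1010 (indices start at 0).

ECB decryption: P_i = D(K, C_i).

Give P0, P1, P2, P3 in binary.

P0 = 0b0111, P1 = 0b0111, P2 = 0b0101, P3 = 0b1110

P0: D(K, 0b1100) = 0b0111.
P1: D(K, 0b1100) = 0b0111.
P2: D(K, 0b0100) = 0b0101.
P3: D(K, 0b1010) = 0b1110.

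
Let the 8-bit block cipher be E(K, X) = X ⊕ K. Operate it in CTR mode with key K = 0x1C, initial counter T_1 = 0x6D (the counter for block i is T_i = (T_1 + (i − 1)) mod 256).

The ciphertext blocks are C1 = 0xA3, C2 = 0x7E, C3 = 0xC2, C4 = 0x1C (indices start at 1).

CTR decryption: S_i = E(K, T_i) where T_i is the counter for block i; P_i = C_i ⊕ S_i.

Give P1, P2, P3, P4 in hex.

P1 = 0xD2, P2 = 0x0C, P3 = 0xB1, P4 = 0x70

P1: T = 0x6D, S = E(K, T) = 0x71; 0xA3 ⊕ 0x71 = 0xD2.
P2: T = 0x6E, S = E(K, T) = 0x72; 0x7E ⊕ 0x72 = 0x0C.
P3: T = 0x6F, S = E(K, T) = 0x73; 0xC2 ⊕ 0x73 = 0xB1.
P4: T = 0x70, S = E(K, T) = 0x6C; 0x1C ⊕ 0x6C = 0x70.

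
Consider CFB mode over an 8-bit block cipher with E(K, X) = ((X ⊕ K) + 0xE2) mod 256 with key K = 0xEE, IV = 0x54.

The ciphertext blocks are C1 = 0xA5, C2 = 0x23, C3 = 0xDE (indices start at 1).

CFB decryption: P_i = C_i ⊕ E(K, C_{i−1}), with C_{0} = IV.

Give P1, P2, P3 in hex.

P1 = 0x39, P2 = 0x0E, P3 = 0x71

P1: E(K, 0x54) = 0x9C; 0xA5 ⊕ 0x9C = 0x39.
P2: E(K, 0xA5) = 0x2D; 0x23 ⊕ 0x2D = 0x0E.
P3: E(K, 0x23) = 0xAF; 0xDE ⊕ 0xAF = 0x71.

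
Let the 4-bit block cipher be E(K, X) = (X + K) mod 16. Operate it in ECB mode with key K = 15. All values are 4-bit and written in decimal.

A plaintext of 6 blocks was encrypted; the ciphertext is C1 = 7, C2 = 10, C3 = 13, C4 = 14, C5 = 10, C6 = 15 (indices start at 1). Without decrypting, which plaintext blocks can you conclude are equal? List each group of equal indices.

ECB encrypts each block independently with the same key, so equal ciphertext blocks imply equal plaintext blocks.
C2 = C5 = 10, so P2 = P5.

P2 = P5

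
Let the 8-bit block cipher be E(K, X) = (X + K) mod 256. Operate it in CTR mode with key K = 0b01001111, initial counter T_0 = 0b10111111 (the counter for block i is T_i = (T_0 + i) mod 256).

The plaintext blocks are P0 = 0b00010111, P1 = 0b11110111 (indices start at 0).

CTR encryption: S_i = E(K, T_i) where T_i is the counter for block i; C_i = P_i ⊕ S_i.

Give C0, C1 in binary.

C0: T = 0b10111111, S = E(K, T) = 0b00001110; 0b00010111 ⊕ 0b00001110 = 0b00011001.
C1: T = 0b11000000, S = E(K, T) = 0b00001111; 0b11110111 ⊕ 0b00001111 = 0b11111000.

C0 = 0b00011001, C1 = 0b11111000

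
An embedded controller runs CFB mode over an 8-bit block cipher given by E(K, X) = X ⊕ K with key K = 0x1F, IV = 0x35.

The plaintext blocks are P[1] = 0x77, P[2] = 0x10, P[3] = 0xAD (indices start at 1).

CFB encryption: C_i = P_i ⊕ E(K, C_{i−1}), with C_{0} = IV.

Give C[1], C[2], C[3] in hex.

C[1] = 0x5D, C[2] = 0x52, C[3] = 0xE0

C[1]: E(K, 0x35) = 0x2A; 0x77 ⊕ 0x2A = 0x5D.
C[2]: E(K, 0x5D) = 0x42; 0x10 ⊕ 0x42 = 0x52.
C[3]: E(K, 0x52) = 0x4D; 0xAD ⊕ 0x4D = 0xE0.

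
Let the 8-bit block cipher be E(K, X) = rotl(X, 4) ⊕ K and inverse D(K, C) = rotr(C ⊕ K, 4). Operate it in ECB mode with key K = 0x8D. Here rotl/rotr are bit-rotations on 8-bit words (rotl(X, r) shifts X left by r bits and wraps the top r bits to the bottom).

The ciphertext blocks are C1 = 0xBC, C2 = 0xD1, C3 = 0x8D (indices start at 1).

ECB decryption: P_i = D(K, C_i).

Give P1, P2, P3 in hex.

P1 = 0x13, P2 = 0xC5, P3 = 0x00

P1: D(K, 0xBC) = 0x13.
P2: D(K, 0xD1) = 0xC5.
P3: D(K, 0x8D) = 0x00.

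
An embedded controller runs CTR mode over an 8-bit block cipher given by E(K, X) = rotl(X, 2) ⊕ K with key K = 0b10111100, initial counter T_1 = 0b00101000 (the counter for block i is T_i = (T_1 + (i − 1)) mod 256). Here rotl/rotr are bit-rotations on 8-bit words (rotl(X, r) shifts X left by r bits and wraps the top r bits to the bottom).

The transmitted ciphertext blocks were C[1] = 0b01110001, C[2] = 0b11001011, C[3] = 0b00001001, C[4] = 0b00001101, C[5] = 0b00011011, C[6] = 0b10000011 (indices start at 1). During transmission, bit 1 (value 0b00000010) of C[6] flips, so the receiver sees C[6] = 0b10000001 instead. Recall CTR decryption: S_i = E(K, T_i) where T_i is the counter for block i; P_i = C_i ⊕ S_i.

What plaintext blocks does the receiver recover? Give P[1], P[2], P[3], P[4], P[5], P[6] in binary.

P[1] = 0b01101101, P[2] = 0b11010011, P[3] = 0b00011101, P[4] = 0b00011101, P[5] = 0b00010111, P[6] = 0b10001001

Only C[6] changed, to 0b10000001. In CTR, a change in C_i flips the same bit in P_i only; the keystream is unaffected. Decrypting the received ciphertext:
P[1]: T = 0b00101000, S = E(K, T) = 0b00011100; 0b01110001 ⊕ 0b00011100 = 0b01101101.
P[2]: T = 0b00101001, S = E(K, T) = 0b00011000; 0b11001011 ⊕ 0b00011000 = 0b11010011.
P[3]: T = 0b00101010, S = E(K, T) = 0b00010100; 0b00001001 ⊕ 0b00010100 = 0b00011101.
P[4]: T = 0b00101011, S = E(K, T) = 0b00010000; 0b00001101 ⊕ 0b00010000 = 0b00011101.
P[5]: T = 0b00101100, S = E(K, T) = 0b00001100; 0b00011011 ⊕ 0b00001100 = 0b00010111.
P[6]: T = 0b00101101, S = E(K, T) = 0b00001000; 0b10000001 ⊕ 0b00001000 = 0b10001001.
Blocks that differ from the original plaintext: P[6].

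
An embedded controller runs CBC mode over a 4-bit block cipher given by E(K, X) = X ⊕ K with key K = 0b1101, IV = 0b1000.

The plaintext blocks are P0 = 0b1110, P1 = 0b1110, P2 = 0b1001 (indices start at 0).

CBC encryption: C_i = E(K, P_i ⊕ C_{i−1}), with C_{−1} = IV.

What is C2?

C0: P0 ⊕ 0b1000 = 0b0110; E(K, 0b0110) = 0b1011.
C1: P1 ⊕ 0b1011 = 0b0101; E(K, 0b0101) = 0b1000.
C2: P2 ⊕ 0b1000 = 0b0001; E(K, 0b0001) = 0b1100.

C2 = 0b1100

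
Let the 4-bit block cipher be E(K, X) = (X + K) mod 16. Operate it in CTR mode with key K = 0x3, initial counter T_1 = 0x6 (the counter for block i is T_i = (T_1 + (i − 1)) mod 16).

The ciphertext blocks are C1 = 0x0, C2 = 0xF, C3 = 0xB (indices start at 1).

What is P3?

CTR decryption: S_i = E(K, T_i) where T_i is the counter for block i; P_i = C_i ⊕ S_i.
P3: T = 0x8, S = E(K, T) = 0xB; 0xB ⊕ 0xB = 0x0.

P3 = 0x0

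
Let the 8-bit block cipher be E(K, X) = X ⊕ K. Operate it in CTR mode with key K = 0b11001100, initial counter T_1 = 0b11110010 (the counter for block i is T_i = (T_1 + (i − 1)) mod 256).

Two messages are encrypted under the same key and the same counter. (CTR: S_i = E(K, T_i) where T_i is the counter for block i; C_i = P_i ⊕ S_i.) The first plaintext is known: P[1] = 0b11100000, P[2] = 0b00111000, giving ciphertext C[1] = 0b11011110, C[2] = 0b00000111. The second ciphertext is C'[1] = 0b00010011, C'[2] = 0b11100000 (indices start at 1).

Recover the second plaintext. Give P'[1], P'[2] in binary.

P'[1] = 0b00101101, P'[2] = 0b11011111

In CTR with a reused counter, both messages share the same keystream S_i, so C_i ⊕ C'_i = P_i ⊕ P'_i and thus P'_i = P_i ⊕ C_i ⊕ C'_i.
P'[1]: 0b11100000 ⊕ 0b11011110 ⊕ 0b00010011 = 0b00101101.
P'[2]: 0b00111000 ⊕ 0b00000111 ⊕ 0b11100000 = 0b11011111.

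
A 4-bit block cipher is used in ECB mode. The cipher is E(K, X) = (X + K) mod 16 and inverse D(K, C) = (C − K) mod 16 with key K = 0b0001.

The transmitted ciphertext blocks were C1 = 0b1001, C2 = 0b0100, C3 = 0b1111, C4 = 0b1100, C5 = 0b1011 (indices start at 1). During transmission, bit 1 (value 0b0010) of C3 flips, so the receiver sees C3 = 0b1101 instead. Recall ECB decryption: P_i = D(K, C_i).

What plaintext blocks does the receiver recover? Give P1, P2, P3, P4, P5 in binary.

P1 = 0b1000, P2 = 0b0011, P3 = 0b1100, P4 = 0b1011, P5 = 0b1010

Only C3 changed, to 0b1101. In ECB, a change in C_i affects only P_i. Decrypting the received ciphertext:
P1: D(K, 0b1001) = 0b1000.
P2: D(K, 0b0100) = 0b0011.
P3: D(K, 0b1101) = 0b1100.
P4: D(K, 0b1100) = 0b1011.
P5: D(K, 0b1011) = 0b1010.
Blocks that differ from the original plaintext: P3.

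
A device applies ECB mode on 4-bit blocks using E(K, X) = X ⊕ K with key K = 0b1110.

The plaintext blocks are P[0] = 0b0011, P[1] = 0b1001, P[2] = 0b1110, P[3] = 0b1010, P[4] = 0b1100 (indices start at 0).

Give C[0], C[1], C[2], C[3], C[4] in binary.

C[0] = 0b1101, C[1] = 0b0111, C[2] = 0b0000, C[3] = 0b0100, C[4] = 0b0010

ECB encryption: C_i = E(K, P_i).
C[0]: E(K, 0b0011) = 0b1101.
C[1]: E(K, 0b1001) = 0b0111.
C[2]: E(K, 0b1110) = 0b0000.
C[3]: E(K, 0b1010) = 0b0100.
C[4]: E(K, 0b1100) = 0b0010.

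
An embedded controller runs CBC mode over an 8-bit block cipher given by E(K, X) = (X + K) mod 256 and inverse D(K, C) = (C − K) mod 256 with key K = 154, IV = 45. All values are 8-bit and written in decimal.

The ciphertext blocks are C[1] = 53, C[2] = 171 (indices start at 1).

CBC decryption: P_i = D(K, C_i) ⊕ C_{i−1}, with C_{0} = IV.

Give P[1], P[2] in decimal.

P[1] = 182, P[2] = 36

P[1]: D(K, 53) = 155; 155 ⊕ 45 = 182.
P[2]: D(K, 171) = 17; 17 ⊕ 53 = 36.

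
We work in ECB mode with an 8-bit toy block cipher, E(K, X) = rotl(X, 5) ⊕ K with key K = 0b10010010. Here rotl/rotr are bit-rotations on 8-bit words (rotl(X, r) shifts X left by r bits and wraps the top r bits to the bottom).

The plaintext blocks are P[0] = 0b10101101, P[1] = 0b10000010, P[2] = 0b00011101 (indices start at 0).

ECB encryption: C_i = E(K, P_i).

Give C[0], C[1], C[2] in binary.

C[0]: E(K, 0b10101101) = 0b00100111.
C[1]: E(K, 0b10000010) = 0b11000010.
C[2]: E(K, 0b00011101) = 0b00110001.

C[0] = 0b00100111, C[1] = 0b11000010, C[2] = 0b00110001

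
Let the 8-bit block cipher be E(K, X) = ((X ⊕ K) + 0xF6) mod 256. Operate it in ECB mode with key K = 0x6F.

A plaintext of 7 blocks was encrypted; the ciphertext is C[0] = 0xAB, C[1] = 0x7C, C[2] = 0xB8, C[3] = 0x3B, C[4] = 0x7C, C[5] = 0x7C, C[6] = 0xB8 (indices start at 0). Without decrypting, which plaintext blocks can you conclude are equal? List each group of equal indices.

ECB encrypts each block independently with the same key, so equal ciphertext blocks imply equal plaintext blocks.
C[1] = C[4] = C[5] = 0x7C, so P[1] = P[4] = P[5].
C[2] = C[6] = 0xB8, so P[2] = P[6].

P[1] = P[4] = P[5]; P[2] = P[6]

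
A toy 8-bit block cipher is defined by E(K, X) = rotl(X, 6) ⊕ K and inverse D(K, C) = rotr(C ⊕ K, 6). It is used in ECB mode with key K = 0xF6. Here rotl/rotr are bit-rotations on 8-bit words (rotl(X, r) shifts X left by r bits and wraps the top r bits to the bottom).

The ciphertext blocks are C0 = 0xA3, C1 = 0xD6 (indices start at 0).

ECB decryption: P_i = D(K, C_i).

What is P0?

P0 = 0x55

P0: D(K, 0xA3) = 0x55.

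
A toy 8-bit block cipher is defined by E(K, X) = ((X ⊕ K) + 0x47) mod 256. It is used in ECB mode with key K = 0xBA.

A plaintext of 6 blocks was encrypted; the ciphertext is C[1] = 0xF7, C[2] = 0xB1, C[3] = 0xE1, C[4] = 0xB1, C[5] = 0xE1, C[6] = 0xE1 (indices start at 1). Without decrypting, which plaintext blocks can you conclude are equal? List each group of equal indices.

ECB encrypts each block independently with the same key, so equal ciphertext blocks imply equal plaintext blocks.
C[2] = C[4] = 0xB1, so P[2] = P[4].
C[3] = C[5] = C[6] = 0xE1, so P[3] = P[5] = P[6].

P[2] = P[4]; P[3] = P[5] = P[6]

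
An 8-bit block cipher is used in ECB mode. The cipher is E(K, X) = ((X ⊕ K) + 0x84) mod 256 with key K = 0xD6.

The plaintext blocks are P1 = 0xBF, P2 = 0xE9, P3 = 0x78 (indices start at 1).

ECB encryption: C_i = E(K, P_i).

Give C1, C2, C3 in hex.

C1: E(K, 0xBF) = 0xED.
C2: E(K, 0xE9) = 0xC3.
C3: E(K, 0x78) = 0x32.

C1 = 0xED, C2 = 0xC3, C3 = 0x32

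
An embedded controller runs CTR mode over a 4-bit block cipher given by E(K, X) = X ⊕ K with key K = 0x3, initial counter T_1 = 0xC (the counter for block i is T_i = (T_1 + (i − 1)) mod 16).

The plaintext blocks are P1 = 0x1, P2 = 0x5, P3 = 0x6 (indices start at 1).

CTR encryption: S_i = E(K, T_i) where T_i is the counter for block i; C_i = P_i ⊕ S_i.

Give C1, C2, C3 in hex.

C1 = 0xE, C2 = 0xB, C3 = 0xB

C1: T = 0xC, S = E(K, T) = 0xF; 0x1 ⊕ 0xF = 0xE.
C2: T = 0xD, S = E(K, T) = 0xE; 0x5 ⊕ 0xE = 0xB.
C3: T = 0xE, S = E(K, T) = 0xD; 0x6 ⊕ 0xD = 0xB.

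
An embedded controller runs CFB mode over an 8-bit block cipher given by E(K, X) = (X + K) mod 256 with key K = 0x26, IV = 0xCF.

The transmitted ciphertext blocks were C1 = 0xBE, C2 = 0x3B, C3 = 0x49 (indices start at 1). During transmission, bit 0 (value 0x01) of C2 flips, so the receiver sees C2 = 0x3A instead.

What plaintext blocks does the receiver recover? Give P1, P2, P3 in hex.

P1 = 0x4B, P2 = 0xDE, P3 = 0x29

CFB decryption: P_i = C_i ⊕ E(K, C_{i−1}), with C_{0} = IV.
Only C2 changed, to 0x3A. In CFB, a change in C_i flips the same bit in P_i and garbles P_{i+1}. Decrypting the received ciphertext:
P1: E(K, 0xCF) = 0xF5; 0xBE ⊕ 0xF5 = 0x4B.
P2: E(K, 0xBE) = 0xE4; 0x3A ⊕ 0xE4 = 0xDE.
P3: E(K, 0x3A) = 0x60; 0x49 ⊕ 0x60 = 0x29.
Blocks that differ from the original plaintext: P2, P3.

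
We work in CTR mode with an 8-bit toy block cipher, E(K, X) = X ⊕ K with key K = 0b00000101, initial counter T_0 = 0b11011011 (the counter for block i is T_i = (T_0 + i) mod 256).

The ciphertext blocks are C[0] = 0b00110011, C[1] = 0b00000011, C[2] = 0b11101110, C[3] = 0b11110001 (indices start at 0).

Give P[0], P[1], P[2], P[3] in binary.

P[0] = 0b11101101, P[1] = 0b11011010, P[2] = 0b00110110, P[3] = 0b00101010

CTR decryption: S_i = E(K, T_i) where T_i is the counter for block i; P_i = C_i ⊕ S_i.
P[0]: T = 0b11011011, S = E(K, T) = 0b11011110; 0b00110011 ⊕ 0b11011110 = 0b11101101.
P[1]: T = 0b11011100, S = E(K, T) = 0b11011001; 0b00000011 ⊕ 0b11011001 = 0b11011010.
P[2]: T = 0b11011101, S = E(K, T) = 0b11011000; 0b11101110 ⊕ 0b11011000 = 0b00110110.
P[3]: T = 0b11011110, S = E(K, T) = 0b11011011; 0b11110001 ⊕ 0b11011011 = 0b00101010.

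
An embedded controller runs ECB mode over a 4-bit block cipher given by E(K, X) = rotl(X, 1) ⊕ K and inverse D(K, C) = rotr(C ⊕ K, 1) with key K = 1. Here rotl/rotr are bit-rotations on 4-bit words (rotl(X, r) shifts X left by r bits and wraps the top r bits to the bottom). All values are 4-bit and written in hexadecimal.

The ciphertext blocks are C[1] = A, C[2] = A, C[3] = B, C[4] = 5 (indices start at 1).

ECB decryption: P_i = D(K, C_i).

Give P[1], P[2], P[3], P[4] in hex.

P[1] = D, P[2] = D, P[3] = 5, P[4] = 2

P[1]: D(K, A) = D.
P[2]: D(K, A) = D.
P[3]: D(K, B) = 5.
P[4]: D(K, 5) = 2.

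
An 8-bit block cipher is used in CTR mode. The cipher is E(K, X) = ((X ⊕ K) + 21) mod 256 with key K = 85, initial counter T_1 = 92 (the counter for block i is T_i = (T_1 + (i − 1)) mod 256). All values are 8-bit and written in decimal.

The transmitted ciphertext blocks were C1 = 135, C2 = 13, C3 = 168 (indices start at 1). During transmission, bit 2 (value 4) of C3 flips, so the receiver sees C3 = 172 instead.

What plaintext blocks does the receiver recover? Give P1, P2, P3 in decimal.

CTR decryption: S_i = E(K, T_i) where T_i is the counter for block i; P_i = C_i ⊕ S_i.
Only C3 changed, to 172. In CTR, a change in C_i flips the same bit in P_i only; the keystream is unaffected. Decrypting the received ciphertext:
P1: T = 92, S = E(K, T) = 30; 135 ⊕ 30 = 153.
P2: T = 93, S = E(K, T) = 29; 13 ⊕ 29 = 16.
P3: T = 94, S = E(K, T) = 32; 172 ⊕ 32 = 140.
Blocks that differ from the original plaintext: P3.

P1 = 153, P2 = 16, P3 = 140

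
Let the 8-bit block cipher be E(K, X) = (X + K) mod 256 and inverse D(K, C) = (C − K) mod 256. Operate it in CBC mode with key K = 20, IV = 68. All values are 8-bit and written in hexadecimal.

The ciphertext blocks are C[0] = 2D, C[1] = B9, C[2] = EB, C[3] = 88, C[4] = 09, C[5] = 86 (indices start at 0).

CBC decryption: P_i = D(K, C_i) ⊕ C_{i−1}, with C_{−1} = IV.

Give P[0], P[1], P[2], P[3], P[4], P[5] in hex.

P[0] = 65, P[1] = B4, P[2] = 72, P[3] = 83, P[4] = 61, P[5] = 6F

P[0]: D(K, 2D) = 0D; 0D ⊕ 68 = 65.
P[1]: D(K, B9) = 99; 99 ⊕ 2D = B4.
P[2]: D(K, EB) = CB; CB ⊕ B9 = 72.
P[3]: D(K, 88) = 68; 68 ⊕ EB = 83.
P[4]: D(K, 09) = E9; E9 ⊕ 88 = 61.
P[5]: D(K, 86) = 66; 66 ⊕ 09 = 6F.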